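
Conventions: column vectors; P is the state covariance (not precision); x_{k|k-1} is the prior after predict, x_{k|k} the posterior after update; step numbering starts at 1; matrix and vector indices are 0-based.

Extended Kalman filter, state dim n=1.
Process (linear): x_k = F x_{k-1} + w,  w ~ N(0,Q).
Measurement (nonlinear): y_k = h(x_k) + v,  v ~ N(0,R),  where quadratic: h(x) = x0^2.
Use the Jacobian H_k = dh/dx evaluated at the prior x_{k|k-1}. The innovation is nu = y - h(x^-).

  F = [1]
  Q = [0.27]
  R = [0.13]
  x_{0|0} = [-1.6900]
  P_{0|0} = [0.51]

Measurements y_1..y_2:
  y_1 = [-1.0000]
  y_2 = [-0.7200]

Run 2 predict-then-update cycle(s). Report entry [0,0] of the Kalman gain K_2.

step 1: x^-=[-1.6900]  P^-=[0.7800]  H_jac=[-3.3800]  S=[9.0410]  K=[-0.2916]  nu=[-3.8561]  x^+=[-0.5655]  P^+=[0.0112]
step 2: x^-=[-0.5655]  P^-=[0.2812]  H_jac=[-1.1311]  S=[0.4898]  K=[-0.6494]  nu=[-1.0398]  x^+=[0.1098]  P^+=[0.0746]

K[0,0] = -0.6494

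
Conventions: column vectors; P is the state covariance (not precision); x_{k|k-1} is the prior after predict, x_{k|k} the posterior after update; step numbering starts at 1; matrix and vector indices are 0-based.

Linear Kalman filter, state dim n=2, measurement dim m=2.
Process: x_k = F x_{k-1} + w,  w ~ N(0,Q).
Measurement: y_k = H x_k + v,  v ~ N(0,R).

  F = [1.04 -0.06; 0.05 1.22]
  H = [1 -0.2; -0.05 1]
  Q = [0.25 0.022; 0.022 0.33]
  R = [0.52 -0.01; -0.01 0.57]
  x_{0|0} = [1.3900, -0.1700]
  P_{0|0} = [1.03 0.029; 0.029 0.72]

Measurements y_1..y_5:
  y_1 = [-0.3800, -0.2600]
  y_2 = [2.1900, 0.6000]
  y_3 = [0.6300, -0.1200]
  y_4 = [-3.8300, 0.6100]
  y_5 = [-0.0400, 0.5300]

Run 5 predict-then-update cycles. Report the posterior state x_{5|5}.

step 1: x^-=[1.4558, -0.1379]  P^-=[1.3630 0.0596; 0.0596 1.4078]  S=[1.9155 -0.2995; -0.2995 1.9752]  K=[0.7218 0.1051; -0.0048 0.7105]  nu=[-1.8634, -0.0493]  x^+=[0.1056, -0.1640]  P^+=[0.3887 0.0721; 0.0721 0.4086]
step 2: x^-=[0.1197, -0.1948]  P^-=[0.6629 0.1036; 0.1036 0.9480]  S=[1.1794 -0.1281; -0.1281 1.5093]  K=[0.5547 0.0938; -0.0051 0.6242]  nu=[2.0313, 0.8008]  x^+=[1.3216, 0.2947]  P^+=[0.3001 0.0629; 0.0629 0.3590]
step 3: x^-=[1.3567, 0.4256]  P^-=[0.5680 0.0909; 0.0909 0.8728]  S=[1.0865 -0.1211; -0.1211 1.4351]  K=[0.5157 0.0871; -0.0096 0.6042]  nu=[-0.6416, -0.4778]  x^+=[0.9842, 0.1431]  P^+=[0.2790 0.0584; 0.0584 0.3474]
step 4: x^-=[1.0150, 0.2238]  P^-=[0.5457 0.0851; 0.0851 0.8549]  S=[1.0659 -0.1224; -0.1224 1.4178]  K=[0.5057 0.0844; -0.0119 0.5990]  nu=[-4.8002, 0.4369]  x^+=[-1.3757, 0.5424]  P^+=[0.2735 0.0567; 0.0567 0.3444]
step 5: x^-=[-1.4632, 0.5930]  P^-=[0.5399 0.0828; 0.0828 0.8502]  S=[1.0608 -0.1234; -0.1234 1.4132]  K=[0.5031 0.0834; -0.0127 0.5975]  nu=[1.5418, -0.1361]  x^+=[-0.6989, 0.4920]  P^+=[0.2720 0.0561; 0.0561 0.3435]

x_post = [-0.6989, 0.4920]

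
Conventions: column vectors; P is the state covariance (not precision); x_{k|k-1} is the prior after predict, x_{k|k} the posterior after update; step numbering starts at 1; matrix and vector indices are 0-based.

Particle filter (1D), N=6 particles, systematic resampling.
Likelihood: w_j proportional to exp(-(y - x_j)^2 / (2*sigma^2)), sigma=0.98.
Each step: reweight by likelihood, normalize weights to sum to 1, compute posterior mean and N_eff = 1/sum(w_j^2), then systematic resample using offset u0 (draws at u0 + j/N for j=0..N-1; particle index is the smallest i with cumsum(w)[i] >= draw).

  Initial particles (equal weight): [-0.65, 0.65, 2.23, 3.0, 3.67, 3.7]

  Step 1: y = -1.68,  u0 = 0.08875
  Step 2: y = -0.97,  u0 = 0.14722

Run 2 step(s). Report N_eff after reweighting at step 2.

N_eff = 5.4733

step 1: w=[0.9062, 0.0932, 0.0006, 0.0000, 0.0000, 0.0000]  mean=-0.5271  Neff=1.2050  idx=[0, 0, 0, 0, 0, 1]
step 2: w=[0.1898, 0.1898, 0.1898, 0.1898, 0.1898, 0.0511]  mean=-0.5836  Neff=5.4733  idx=[0, 1, 2, 3, 4, 5]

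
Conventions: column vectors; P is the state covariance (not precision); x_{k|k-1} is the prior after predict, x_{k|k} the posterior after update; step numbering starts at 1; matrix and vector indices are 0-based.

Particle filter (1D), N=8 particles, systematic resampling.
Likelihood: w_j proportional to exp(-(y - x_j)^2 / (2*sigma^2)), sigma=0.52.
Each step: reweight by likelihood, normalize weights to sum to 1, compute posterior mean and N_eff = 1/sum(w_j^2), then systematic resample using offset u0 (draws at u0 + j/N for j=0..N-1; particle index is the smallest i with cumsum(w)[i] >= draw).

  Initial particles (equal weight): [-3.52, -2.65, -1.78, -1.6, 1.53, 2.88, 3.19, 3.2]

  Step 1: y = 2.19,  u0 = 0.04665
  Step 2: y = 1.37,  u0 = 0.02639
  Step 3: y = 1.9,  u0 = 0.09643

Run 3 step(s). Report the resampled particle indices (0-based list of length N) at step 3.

step 1: w=[0.0000, 0.0000, 0.0000, 0.0000, 0.3818, 0.3542, 0.1345, 0.1295]  mean=2.4477  Neff=3.2670  idx=[4, 4, 4, 5, 5, 5, 6, 7]
step 2: w=[0.3278, 0.3278, 0.3278, 0.0051, 0.0051, 0.0051, 0.0008, 0.0007]  mean=1.5530  Neff=3.1018  idx=[0, 0, 0, 1, 1, 1, 2, 2]
step 3: w=[0.1250, 0.1250, 0.1250, 0.1250, 0.1250, 0.1250, 0.1250, 0.1250]  mean=1.5300  Neff=8.0000  idx=[0, 1, 2, 3, 4, 5, 6, 7]

resampled_idx = [0, 1, 2, 3, 4, 5, 6, 7]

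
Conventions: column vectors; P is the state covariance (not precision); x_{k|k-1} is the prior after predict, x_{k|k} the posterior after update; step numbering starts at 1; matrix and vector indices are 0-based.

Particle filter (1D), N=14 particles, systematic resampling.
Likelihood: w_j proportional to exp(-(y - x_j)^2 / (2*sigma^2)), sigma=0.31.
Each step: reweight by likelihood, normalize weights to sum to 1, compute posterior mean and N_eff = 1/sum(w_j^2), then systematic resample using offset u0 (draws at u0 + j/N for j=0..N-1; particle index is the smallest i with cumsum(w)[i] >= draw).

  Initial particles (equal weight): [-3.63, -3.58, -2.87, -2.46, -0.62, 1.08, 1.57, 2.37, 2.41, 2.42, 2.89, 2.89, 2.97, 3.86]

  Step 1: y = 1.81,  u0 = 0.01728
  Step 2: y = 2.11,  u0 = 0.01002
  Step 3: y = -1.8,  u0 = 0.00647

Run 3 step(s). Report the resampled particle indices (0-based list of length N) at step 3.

resampled_idx = [0, 0, 0, 1, 1, 1, 2, 2, 2, 3, 3, 3, 4, 4]

step 1: w=[0.0000, 0.0000, 0.0000, 0.0000, 0.0000, 0.0480, 0.5689, 0.1502, 0.1180, 0.1108, 0.0018, 0.0018, 0.0007, 0.0000]  mean=1.8655  Neff=2.6690  idx=[5, 6, 6, 6, 6, 6, 6, 6, 6, 7, 7, 8, 8, 9]
step 2: w=[0.0008, 0.0437, 0.0437, 0.0437, 0.0437, 0.0437, 0.0437, 0.0437, 0.0437, 0.1400, 0.1400, 0.1246, 0.1246, 0.1207]  mean=2.1056  Neff=9.9917  idx=[1, 2, 4, 6, 7, 9, 9, 10, 10, 11, 11, 12, 12, 13]
step 3: w=[0.2000, 0.2000, 0.2000, 0.2000, 0.2000, 0.0000, 0.0000, 0.0000, 0.0000, 0.0000, 0.0000, 0.0000, 0.0000, 0.0000]  mean=1.5700  Neff=5.0000  idx=[0, 0, 0, 1, 1, 1, 2, 2, 2, 3, 3, 3, 4, 4]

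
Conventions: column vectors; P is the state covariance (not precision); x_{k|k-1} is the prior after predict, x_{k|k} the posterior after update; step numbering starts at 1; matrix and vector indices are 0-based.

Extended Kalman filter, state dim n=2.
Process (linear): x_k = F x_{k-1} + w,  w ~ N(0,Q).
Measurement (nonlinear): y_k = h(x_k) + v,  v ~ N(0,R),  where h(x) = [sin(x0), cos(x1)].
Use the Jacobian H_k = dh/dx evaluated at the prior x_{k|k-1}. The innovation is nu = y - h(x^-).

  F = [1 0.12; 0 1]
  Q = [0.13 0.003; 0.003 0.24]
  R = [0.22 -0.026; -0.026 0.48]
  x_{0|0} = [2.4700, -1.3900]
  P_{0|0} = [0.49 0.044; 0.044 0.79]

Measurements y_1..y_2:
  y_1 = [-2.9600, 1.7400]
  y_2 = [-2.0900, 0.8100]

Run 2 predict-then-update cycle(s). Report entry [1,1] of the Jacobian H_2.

step 1: x^-=[2.3032, -1.3900]  P^-=[0.6419 0.1418; 0.1418 1.0300]  H_jac=[-0.6687 0.0000; 0.0000 0.9837]  S=[0.5070 -0.1193; -0.1193 1.4767]  K=[-0.8403 0.0266; -0.0261 0.6840]  nu=[-3.7036, 1.5602]  x^+=[5.4570, -0.2261]  P^+=[0.2775 0.0352; 0.0352 0.3345]
step 2: x^-=[5.4298, -0.2261]  P^-=[0.4208 0.0783; 0.0783 0.5745]  H_jac=[0.6574 0.0000; 0.0000 0.2242]  S=[0.4019 -0.0145; -0.0145 0.5089]  K=[0.6903 0.0541; 0.1374 0.2570]  nu=[-1.3365, -0.1645]  x^+=[4.4983, -0.4520]  P^+=[0.2289 0.0358; 0.0358 0.5343]

H_jac[1,1] = 0.2242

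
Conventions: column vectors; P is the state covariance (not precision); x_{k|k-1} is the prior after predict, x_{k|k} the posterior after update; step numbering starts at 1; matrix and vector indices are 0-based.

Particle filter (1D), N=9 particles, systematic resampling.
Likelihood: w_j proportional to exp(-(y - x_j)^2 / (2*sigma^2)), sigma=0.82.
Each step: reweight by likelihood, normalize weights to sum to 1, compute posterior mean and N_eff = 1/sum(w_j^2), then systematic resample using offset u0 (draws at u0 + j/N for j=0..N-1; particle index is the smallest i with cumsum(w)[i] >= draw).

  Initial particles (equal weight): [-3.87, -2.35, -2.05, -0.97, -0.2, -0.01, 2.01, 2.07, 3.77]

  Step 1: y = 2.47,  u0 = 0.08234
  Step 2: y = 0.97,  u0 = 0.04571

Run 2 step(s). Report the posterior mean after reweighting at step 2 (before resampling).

post_mean = 2.0401

step 1: w=[0.0000, 0.0000, 0.0000, 0.0001, 0.0024, 0.0051, 0.4184, 0.4347, 0.1394]  mean=2.2655  Neff=2.6079  idx=[6, 6, 6, 6, 7, 7, 7, 7, 8]
step 2: w=[0.1309, 0.1309, 0.1309, 0.1309, 0.1189, 0.1189, 0.1189, 0.1189, 0.0009]  mean=2.0401  Neff=7.9955  idx=[0, 1, 2, 2, 3, 4, 5, 6, 7]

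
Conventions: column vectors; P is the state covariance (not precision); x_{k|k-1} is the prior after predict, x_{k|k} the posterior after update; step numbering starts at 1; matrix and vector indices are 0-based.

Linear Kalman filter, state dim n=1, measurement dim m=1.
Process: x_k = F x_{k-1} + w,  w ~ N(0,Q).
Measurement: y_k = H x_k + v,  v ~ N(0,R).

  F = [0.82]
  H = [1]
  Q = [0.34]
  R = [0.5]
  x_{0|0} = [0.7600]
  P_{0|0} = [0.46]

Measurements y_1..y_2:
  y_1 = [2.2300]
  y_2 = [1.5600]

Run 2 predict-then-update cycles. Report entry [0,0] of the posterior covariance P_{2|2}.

step 1: x^-=[0.6232]  P^-=[0.6493]  S=[1.1493]  K=[0.5650]  nu=[1.6068]  x^+=[1.5310]  P^+=[0.2825]
step 2: x^-=[1.2554]  P^-=[0.5299]  S=[1.0299]  K=[0.5145]  nu=[0.3046]  x^+=[1.4121]  P^+=[0.2573]

P_post[0,0] = 0.2573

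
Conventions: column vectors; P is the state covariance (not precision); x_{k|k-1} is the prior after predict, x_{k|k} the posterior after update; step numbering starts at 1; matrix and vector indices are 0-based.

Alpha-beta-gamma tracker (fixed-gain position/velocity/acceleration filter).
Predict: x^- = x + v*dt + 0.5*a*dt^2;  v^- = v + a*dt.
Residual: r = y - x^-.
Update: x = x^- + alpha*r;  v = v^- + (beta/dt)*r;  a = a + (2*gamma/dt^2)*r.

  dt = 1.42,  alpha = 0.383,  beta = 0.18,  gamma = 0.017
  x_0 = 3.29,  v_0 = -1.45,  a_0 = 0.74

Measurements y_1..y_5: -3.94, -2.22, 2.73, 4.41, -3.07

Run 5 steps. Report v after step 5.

v_post = 2.0607

step 1: x_pred=1.9771  r=-5.9171  x^+=-0.2892  v^+=-1.1493  a^+=0.6402
step 2: x_pred=-1.2756  r=-0.9444  x^+=-1.6373  v^+=-0.3598  a^+=0.6243
step 3: x_pred=-1.5189  r=4.2489  x^+=0.1084  v^+=1.0653  a^+=0.6959
step 4: x_pred=2.3228  r=2.0872  x^+=3.1222  v^+=2.3181  a^+=0.7311
step 5: x_pred=7.1510  r=-10.2210  x^+=3.2364  v^+=2.0607  a^+=0.5588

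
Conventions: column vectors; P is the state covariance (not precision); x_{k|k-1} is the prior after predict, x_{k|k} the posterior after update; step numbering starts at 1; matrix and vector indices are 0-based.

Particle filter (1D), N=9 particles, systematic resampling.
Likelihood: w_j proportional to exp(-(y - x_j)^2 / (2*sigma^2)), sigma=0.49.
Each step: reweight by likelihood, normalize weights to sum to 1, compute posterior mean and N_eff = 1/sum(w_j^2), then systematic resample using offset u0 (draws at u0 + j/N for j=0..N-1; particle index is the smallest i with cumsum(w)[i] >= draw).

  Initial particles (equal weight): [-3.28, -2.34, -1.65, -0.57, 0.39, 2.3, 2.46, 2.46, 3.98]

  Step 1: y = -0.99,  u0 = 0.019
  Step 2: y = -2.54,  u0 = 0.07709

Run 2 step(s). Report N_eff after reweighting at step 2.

N_eff = 2.3443

step 1: w=[0.0000, 0.0198, 0.3548, 0.6087, 0.0167, 0.0000, 0.0000, 0.0000, 0.0000]  mean=-0.9722  Neff=2.0115  idx=[1, 2, 2, 2, 3, 3, 3, 3, 3]
step 2: w=[0.6142, 0.1283, 0.1283, 0.1283, 0.0002, 0.0002, 0.0002, 0.0002, 0.0002]  mean=-2.0727  Neff=2.3443  idx=[0, 0, 0, 0, 0, 1, 2, 2, 3]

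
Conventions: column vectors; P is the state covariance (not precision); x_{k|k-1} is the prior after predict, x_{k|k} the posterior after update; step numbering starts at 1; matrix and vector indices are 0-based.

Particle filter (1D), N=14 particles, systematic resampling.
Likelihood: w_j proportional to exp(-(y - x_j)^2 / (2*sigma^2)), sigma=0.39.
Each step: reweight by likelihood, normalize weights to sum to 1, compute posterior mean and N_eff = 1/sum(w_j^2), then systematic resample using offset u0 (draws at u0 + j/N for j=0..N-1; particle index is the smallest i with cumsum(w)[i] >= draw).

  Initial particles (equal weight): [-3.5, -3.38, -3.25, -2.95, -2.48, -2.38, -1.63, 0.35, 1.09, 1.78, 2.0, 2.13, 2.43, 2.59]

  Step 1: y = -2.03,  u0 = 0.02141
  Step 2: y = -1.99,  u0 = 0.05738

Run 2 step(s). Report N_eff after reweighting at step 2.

step 1: w=[0.0004, 0.0014, 0.0041, 0.0335, 0.2784, 0.3621, 0.3201, 0.0000, 0.0000, 0.0000, 0.0000, 0.0000, 0.0000, 0.0000]  mean=-2.1922  Neff=3.2027  idx=[3, 4, 4, 4, 4, 5, 5, 5, 5, 5, 6, 6, 6, 6]
step 2: w=[0.0064, 0.0605, 0.0605, 0.0605, 0.0605, 0.0808, 0.0808, 0.0808, 0.0808, 0.0808, 0.0870, 0.0870, 0.0870, 0.0870]  mean=-2.1470  Neff=12.8977  idx=[1, 3, 4, 5, 6, 7, 7, 8, 9, 10, 11, 12, 13, 13]

N_eff = 12.8977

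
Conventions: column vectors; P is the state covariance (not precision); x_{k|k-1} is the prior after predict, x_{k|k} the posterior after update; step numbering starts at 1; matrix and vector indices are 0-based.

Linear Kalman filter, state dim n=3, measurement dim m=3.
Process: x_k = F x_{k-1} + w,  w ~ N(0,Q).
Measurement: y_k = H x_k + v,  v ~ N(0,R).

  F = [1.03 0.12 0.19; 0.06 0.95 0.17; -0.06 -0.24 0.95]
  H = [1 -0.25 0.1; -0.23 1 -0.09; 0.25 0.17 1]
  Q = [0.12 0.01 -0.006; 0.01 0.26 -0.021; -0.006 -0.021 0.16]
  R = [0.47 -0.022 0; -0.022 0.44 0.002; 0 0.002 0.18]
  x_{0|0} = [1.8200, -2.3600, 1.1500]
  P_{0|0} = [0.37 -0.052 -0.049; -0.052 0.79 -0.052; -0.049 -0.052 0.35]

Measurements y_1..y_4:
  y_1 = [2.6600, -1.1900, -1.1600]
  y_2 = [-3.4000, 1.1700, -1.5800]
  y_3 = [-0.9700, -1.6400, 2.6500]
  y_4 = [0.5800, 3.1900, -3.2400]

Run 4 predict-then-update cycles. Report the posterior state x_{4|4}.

step 1: x^-=[1.8099, -1.9373, 1.5497]  P^-=[0.5021 0.0634 -0.0262; 0.0634 0.9607 -0.1893; -0.0262 -0.1893 0.5505]  S=[1.0102 -0.3358 0.1639; -0.3358 1.4356 -0.0795; 0.1639 -0.0795 0.7176]  K=[0.4990 0.0848 0.0489; 0.0231 0.6794 0.0559; -0.0885 -0.1431 0.7175]  nu=[0.2108, 1.3031, -2.8328]  x^+=[1.8869, -1.2055, -0.6882]  P^+=[0.2596 0.0799 -0.0695; 0.0799 0.3114 -0.0615; -0.0695 -0.0615 0.1567]
step 2: x^-=[1.6681, -1.1490, -0.4777]  P^-=[0.3953 0.1200 -0.0945; 0.1200 0.5343 -0.1296; -0.0945 -0.1296 0.3586]  S=[0.8298 -0.1280 0.0582; -0.1280 0.9623 -0.0406; 0.0582 -0.0406 0.4976]  K=[0.4436 0.0983 0.0059; 0.0508 0.5463 0.0211; -0.0961 -0.1318 0.6293]  nu=[-5.3076, 2.6597, -1.3240]  x^+=[-0.4323, 0.0063, -1.1515]  P^+=[0.2336 0.0809 -0.0709; 0.0809 0.2527 -0.0583; -0.0709 -0.0583 0.1406]
step 3: x^-=[-0.6633, -0.2157, -1.0695]  P^-=[0.3661 0.1126 -0.0955; 0.1126 0.4819 -0.1160; -0.0955 -0.1160 0.3393]  S=[0.8001 -0.1141 0.0463; -0.1141 0.9092 -0.0341; 0.0463 -0.0341 0.4785]  K=[0.4240 0.0938 -0.0025; 0.0486 0.5199 0.0198; -0.0943 -0.1257 0.6182]  nu=[-0.2536, -1.6731, 3.9220]  x^+=[-0.9377, -1.0201, 1.5893]  P^+=[0.2234 0.0771 -0.0692; 0.0771 0.2405 -0.0555; -0.0692 -0.0555 0.1378]
step 4: x^-=[-0.7863, -0.7552, 1.8109]  P^-=[0.3549 0.1076 -0.0922; 0.1076 0.4712 -0.1110; -0.0922 -0.1110 0.3344]  S=[0.7910 -0.1138 0.0450; -0.1138 0.8994 -0.0317; 0.0450 -0.0317 0.4755]  K=[0.4162 0.0907 -0.0023; 0.0458 0.5141 0.0216; -0.0920 -0.1232 0.6156]  nu=[0.9964, 3.9273, -4.7259]  x^+=[-0.0047, 1.2075, -1.6741]  P^+=[0.2192 0.0750 -0.0678; 0.0750 0.2376 -0.0542; -0.0678 -0.0542 0.1367]

x_post = [-0.0047, 1.2075, -1.6741]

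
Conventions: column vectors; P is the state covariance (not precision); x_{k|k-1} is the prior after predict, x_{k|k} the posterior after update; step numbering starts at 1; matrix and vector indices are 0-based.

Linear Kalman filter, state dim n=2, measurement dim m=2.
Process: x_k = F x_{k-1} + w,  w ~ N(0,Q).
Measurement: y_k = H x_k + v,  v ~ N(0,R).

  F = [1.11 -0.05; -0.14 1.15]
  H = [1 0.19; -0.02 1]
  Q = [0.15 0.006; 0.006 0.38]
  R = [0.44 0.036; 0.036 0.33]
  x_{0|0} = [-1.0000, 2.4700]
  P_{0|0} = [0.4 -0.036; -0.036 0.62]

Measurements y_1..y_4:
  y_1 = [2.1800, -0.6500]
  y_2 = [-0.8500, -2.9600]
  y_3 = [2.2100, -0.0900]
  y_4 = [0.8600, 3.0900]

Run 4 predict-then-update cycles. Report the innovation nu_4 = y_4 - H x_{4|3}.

innov = [-0.4563, 4.2551]

step 1: x^-=[-1.2335, 2.9805]  P^-=[0.6484 -0.1380; -0.1380 1.2194]  S=[1.0800 0.1172; 0.1172 1.5552]  K=[0.5915 -0.1417; 0.0014 0.7858]  nu=[2.8472, -3.6552]  x^+=[0.9684, 0.1125]  P^+=[0.2590 -0.0203; -0.0203 0.2589]
step 2: x^-=[1.0693, -0.0061]  P^-=[0.4720 -0.0752; -0.0752 0.7341]  S=[0.9100 0.0912; 0.0912 1.0673]  K=[0.5154 -0.1233; 0.0016 0.6891]  nu=[-1.9181, -2.9325]  x^+=[0.4423, -2.0300]  P^+=[0.2257 -0.0176; -0.0176 0.2271]
step 3: x^-=[0.5924, -2.3964]  P^-=[0.4306 -0.0647; -0.0647 0.6904]  S=[0.8709 0.0941; 0.0941 1.0232]  K=[0.4929 -0.1170; 0.0033 0.6757]  nu=[2.0729, 2.3182]  x^+=[1.3429, -0.8230]  P^+=[0.2158 -0.0166; -0.0166 0.2228]
step 4: x^-=[1.5318, -1.1345]  P^-=[0.4183 -0.0616; -0.0616 0.6842]  S=[0.8596 0.0963; 0.0963 1.0168]  K=[0.4859 -0.1148; 0.0041 0.6737]  nu=[-0.4563, 4.2551]  x^+=[0.8216, 1.7303]  P^+=[0.2127 -0.0161; -0.0161 0.2221]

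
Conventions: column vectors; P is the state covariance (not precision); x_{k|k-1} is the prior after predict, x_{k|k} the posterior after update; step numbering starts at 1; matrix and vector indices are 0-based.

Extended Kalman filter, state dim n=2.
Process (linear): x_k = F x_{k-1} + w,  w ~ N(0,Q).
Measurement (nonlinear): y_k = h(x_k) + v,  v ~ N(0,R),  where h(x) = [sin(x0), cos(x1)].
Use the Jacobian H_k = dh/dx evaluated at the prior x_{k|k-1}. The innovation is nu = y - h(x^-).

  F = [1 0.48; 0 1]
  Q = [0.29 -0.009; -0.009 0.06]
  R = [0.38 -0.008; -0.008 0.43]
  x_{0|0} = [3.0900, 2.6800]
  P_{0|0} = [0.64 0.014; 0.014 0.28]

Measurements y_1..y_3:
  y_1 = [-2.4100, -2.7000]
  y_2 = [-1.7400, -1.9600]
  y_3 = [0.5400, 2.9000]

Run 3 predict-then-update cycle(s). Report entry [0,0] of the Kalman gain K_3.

step 1: x^-=[4.3764, 2.6800]  P^-=[1.0080 0.1394; 0.1394 0.3400]  H_jac=[-0.3297 0.0000; 0.0000 -0.4454]  S=[0.4896 0.0125; 0.0125 0.4974]  K=[-0.6761 -0.1079; -0.0862 -0.3023]  nu=[-1.4659, -1.8047]  x^+=[5.5621, 3.3518]  P^+=[0.7766 0.0920; 0.0920 0.2903]
step 2: x^-=[7.1710, 3.3518]  P^-=[1.2218 0.2223; 0.2223 0.3503]  H_jac=[0.6311 0.0000; 0.0000 0.2087]  S=[0.8667 0.0213; 0.0213 0.4453]  K=[0.8882 0.0617; 0.1581 0.1566]  nu=[-2.5157, -0.9820]  x^+=[4.8759, 2.8004]  P^+=[0.5340 0.0932; 0.0932 0.3166]
step 3: x^-=[6.2201, 2.8004]  P^-=[0.9864 0.2362; 0.2362 0.3766]  H_jac=[0.9980 0.0000; 0.0000 -0.3346]  S=[1.3625 -0.0869; -0.0869 0.4722]  K=[0.7203 -0.0348; 0.1578 -0.2379]  nu=[0.6031, 3.8424]  x^+=[6.5206, 1.9815]  P^+=[0.2745 0.0620; 0.0620 0.3095]

K[0,0] = 0.7203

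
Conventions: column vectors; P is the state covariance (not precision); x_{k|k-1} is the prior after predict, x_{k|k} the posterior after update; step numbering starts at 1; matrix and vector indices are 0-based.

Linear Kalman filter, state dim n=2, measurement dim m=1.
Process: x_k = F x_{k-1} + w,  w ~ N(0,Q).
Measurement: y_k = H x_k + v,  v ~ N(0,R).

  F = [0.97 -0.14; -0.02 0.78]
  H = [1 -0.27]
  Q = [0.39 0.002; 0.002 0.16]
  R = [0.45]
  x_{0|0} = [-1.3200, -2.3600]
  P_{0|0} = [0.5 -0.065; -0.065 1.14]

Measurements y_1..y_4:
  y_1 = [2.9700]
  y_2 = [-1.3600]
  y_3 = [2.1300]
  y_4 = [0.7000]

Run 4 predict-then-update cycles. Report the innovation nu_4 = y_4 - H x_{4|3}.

innov = [-0.7275]

step 1: x^-=[-0.9500, -1.8144]  P^-=[0.9004 -0.1815; -0.1815 0.8558]  S=[1.5109]  K=[0.6284; -0.2731]  nu=[3.4301]  x^+=[1.2056, -2.7512]  P^+=[0.3038 0.0777; 0.0777 0.7431]
step 2: x^-=[1.5546, -2.1700]  P^-=[0.6693 -0.0260; -0.0260 0.6098]  S=[1.1778]  K=[0.5742; -0.1619]  nu=[-3.5005]  x^+=[-0.4555, -1.6034]  P^+=[0.2809 0.0835; 0.0835 0.5789]
step 3: x^-=[-0.2173, -1.2415]  P^-=[0.6430 -0.0033; -0.0033 0.5097]  S=[1.1319]  K=[0.5688; -0.1245]  nu=[2.0121]  x^+=[0.9272, -1.4920]  P^+=[0.2767 0.0769; 0.0769 0.4922]
step 4: x^-=[1.1083, -1.1823]  P^-=[0.6391 0.0013; 0.0013 0.4572]  S=[1.1218]  K=[0.5695; -0.1089]  nu=[-0.7275]  x^+=[0.6940, -1.1031]  P^+=[0.2754 0.0708; 0.0708 0.4439]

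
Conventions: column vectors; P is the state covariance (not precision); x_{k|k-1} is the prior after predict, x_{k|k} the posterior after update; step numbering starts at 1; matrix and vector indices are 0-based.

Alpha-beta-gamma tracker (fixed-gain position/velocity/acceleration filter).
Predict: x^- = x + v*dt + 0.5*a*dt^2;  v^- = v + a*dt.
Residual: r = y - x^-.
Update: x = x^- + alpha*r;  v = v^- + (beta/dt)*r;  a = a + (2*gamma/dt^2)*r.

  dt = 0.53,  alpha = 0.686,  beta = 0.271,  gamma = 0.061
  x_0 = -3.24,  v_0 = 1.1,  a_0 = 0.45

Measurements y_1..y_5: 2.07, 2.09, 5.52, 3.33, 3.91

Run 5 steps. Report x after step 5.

step 1: x_pred=-2.5938  r=4.6638  x^+=0.6056  v^+=3.7232  a^+=2.4756
step 2: x_pred=2.9266  r=-0.8366  x^+=2.3527  v^+=4.6075  a^+=2.1122
step 3: x_pred=5.0913  r=0.4287  x^+=5.3854  v^+=5.9462  a^+=2.2984
step 4: x_pred=8.8597  r=-5.5297  x^+=5.0663  v^+=4.3369  a^+=-0.1032
step 5: x_pred=7.3504  r=-3.4404  x^+=4.9903  v^+=2.5231  a^+=-1.5974

x_post = 4.9903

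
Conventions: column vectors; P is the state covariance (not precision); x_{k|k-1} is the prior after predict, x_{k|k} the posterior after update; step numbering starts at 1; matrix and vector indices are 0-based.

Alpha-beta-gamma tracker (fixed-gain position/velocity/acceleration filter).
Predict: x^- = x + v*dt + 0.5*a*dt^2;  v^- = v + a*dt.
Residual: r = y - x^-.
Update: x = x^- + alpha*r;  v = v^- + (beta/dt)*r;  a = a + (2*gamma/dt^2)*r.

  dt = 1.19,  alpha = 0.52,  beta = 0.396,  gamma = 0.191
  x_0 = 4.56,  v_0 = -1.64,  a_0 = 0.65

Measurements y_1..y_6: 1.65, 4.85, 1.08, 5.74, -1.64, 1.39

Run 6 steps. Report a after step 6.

step 1: x_pred=3.0686  r=-1.4186  x^+=2.3309  v^+=-1.3386  a^+=0.2673
step 2: x_pred=0.9273  r=3.9227  x^+=2.9671  v^+=0.2849  a^+=1.3255
step 3: x_pred=4.2446  r=-3.1646  x^+=2.5990  v^+=0.8091  a^+=0.4718
step 4: x_pred=3.8959  r=1.8441  x^+=4.8548  v^+=1.9842  a^+=0.9693
step 5: x_pred=7.9023  r=-9.5423  x^+=2.9403  v^+=-0.0378  a^+=-1.6048
step 6: x_pred=1.7590  r=-0.3690  x^+=1.5671  v^+=-2.0704  a^+=-1.7044

a_post = -1.7044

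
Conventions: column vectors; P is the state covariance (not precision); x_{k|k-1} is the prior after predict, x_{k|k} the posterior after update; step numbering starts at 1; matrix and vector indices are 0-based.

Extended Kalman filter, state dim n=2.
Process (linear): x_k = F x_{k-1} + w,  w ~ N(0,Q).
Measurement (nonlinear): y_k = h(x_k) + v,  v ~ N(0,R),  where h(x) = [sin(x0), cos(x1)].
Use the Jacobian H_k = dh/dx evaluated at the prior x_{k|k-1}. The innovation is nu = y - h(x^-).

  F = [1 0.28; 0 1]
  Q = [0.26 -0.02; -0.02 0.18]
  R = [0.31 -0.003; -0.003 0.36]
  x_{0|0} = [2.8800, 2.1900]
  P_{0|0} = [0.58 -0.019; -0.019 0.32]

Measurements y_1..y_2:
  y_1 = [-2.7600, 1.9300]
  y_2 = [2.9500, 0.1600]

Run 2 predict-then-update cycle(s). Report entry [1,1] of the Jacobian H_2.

H_jac[1,1] = -0.7001

step 1: x^-=[3.4932, 2.1900]  P^-=[0.8544 0.0506; 0.0506 0.5000]  H_jac=[-0.9388 0.0000; 0.0000 -0.8143]  S=[1.0631 0.0357; 0.0357 0.6916]  K=[-0.7539 -0.0207; -0.0250 -0.5875]  nu=[-2.4156, 2.5104]  x^+=[5.2623, 0.7755]  P^+=[0.2489 0.0064; 0.0064 0.2596]
step 2: x^-=[5.4795, 0.7755]  P^-=[0.5328 0.0591; 0.0591 0.4396]  H_jac=[0.6940 0.0000; 0.0000 -0.7001]  S=[0.5666 -0.0317; -0.0317 0.5755]  K=[0.6506 -0.0360; 0.0426 -0.5325]  nu=[3.6699, -0.5540]  x^+=[7.8869, 1.2267]  P^+=[0.2907 0.0213; 0.0213 0.2740]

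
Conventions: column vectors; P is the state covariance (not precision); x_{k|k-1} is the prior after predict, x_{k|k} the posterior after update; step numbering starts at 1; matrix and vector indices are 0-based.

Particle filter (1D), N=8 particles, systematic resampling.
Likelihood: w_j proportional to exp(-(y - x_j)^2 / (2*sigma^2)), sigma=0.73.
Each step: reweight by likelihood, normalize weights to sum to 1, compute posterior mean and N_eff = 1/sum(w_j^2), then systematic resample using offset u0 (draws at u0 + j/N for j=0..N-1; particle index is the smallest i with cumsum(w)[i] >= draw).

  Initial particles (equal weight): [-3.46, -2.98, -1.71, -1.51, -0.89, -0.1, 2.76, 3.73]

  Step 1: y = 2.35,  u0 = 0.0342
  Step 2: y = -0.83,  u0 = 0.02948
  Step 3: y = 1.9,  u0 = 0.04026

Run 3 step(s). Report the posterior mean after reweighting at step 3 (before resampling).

step 1: w=[0.0000, 0.0000, 0.0000, 0.0000, 0.0001, 0.0035, 0.8331, 0.1634]  mean=2.9083  Neff=1.3875  idx=[6, 6, 6, 6, 6, 6, 6, 7]
step 2: w=[0.1428, 0.1428, 0.1428, 0.1428, 0.1428, 0.1428, 0.1428, 0.0001]  mean=2.7601  Neff=7.0012  idx=[0, 1, 1, 2, 3, 4, 5, 6]
step 3: w=[0.1250, 0.1250, 0.1250, 0.1250, 0.1250, 0.1250, 0.1250, 0.1250]  mean=2.7600  Neff=8.0000  idx=[0, 1, 2, 3, 4, 5, 6, 7]

post_mean = 2.7600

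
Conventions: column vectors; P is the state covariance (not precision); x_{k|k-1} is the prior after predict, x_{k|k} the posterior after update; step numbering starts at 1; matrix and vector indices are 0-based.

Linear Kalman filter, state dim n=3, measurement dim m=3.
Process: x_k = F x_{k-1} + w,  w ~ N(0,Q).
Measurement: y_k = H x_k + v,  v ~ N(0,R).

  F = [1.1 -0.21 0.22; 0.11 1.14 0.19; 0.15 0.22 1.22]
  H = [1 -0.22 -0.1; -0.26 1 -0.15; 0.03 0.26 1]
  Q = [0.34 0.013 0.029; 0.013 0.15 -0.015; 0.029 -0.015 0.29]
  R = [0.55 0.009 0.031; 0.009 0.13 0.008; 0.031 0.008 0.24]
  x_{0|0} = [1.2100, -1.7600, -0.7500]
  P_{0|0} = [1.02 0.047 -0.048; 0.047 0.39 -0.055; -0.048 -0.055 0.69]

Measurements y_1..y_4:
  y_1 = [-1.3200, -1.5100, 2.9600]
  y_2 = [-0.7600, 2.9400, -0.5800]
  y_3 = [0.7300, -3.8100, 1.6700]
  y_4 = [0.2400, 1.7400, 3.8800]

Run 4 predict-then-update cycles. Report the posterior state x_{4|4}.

x_post = [0.8955, 1.2565, 2.8999]

step 1: x^-=[1.5356, -2.0158, -1.1207]  P^-=[1.5849 0.1070 0.3198; 0.1070 0.6801 0.1822; 0.3198 0.1822 1.3148]  S=[2.0780 -0.4718 0.2093; -0.4718 0.8615 0.0617; 0.2093 0.0617 1.7178]  K=[0.7150 -0.0286 0.1439; 0.1324 0.7860 0.1665; -0.0567 -0.2032 0.8128]  nu=[-3.4111, 0.7370, 4.5587]  x^+=[-0.2683, -1.1291, 2.6280]  P^+=[0.4244 0.1162 0.0135; 0.1162 0.1366 0.0113; 0.0135 0.0113 0.1883]
step 2: x^-=[0.5202, -0.8174, 2.9175]  P^-=[0.8204 0.1881 0.1840; 0.1881 0.3741 0.1111; 0.1840 0.1111 0.6052]  S=[1.2799 -0.1089 0.1775; -0.1089 0.4564 0.0591; 0.1775 0.0591 0.9429]  K=[0.5713 -0.0008 0.1656; 0.1092 0.6809 0.1637; -0.0323 -0.1580 0.6943]  nu=[-1.1682, 4.3303, -3.3006]  x^+=[-0.6972, 1.4632, -0.0202]  P^+=[0.3432 0.0988 0.0215; 0.0988 0.1187 0.0143; 0.0215 0.0143 0.1600]
step 3: x^-=[-1.0786, 1.5876, 0.1927]  P^-=[0.7317 0.1625 0.1704; 0.1625 0.3460 0.1008; 0.1704 0.1008 0.5637]  S=[1.2029 -0.1050 0.1631; -0.1050 0.4367 0.0534; 0.1631 0.0534 0.8929]  K=[0.5410 -0.0121 0.1647; 0.0996 0.6652 0.1611; -0.0294 -0.1546 0.6810]  nu=[2.1772, -5.6491, 1.0969]  x^+=[0.3484, -1.7766, 1.7488]  P^+=[0.3251 0.0925 0.0224; 0.0925 0.1149 0.0144; 0.0224 0.0144 0.1569]
step 4: x^-=[1.1411, -1.6547, 1.7950]  P^-=[0.7128 0.1535 0.1667; 0.1535 0.3393 0.0979; 0.1667 0.0979 0.5584]  S=[1.1883 -0.1075 0.1582; -0.1075 0.4338 0.0511; 0.1582 0.0511 0.8853]  K=[0.5341 -0.0178 0.1632; 0.0967 0.6613 0.1600; -0.0292 -0.1546 0.6793]  nu=[-1.0856, 3.9606, 2.4810]  x^+=[0.8955, 1.2565, 2.8999]  P^+=[0.3208 0.0906 0.0224; 0.0906 0.1138 0.0144; 0.0224 0.0144 0.1565]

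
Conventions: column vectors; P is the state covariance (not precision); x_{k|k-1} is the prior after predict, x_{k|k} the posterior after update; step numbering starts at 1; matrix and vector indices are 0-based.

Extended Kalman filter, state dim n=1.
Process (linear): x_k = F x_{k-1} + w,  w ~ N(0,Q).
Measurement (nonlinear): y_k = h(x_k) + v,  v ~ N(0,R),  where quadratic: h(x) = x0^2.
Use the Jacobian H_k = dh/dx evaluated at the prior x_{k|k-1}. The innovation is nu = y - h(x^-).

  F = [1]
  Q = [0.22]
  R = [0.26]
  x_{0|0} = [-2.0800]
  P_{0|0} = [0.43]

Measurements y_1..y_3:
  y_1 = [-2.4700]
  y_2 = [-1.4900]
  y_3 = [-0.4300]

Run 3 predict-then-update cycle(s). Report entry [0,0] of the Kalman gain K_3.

K[0,0] = 0.5585

step 1: x^-=[-2.0800]  P^-=[0.6500]  H_jac=[-4.1600]  S=[11.5086]  K=[-0.2350]  nu=[-6.7964]  x^+=[-0.4832]  P^+=[0.0147]
step 2: x^-=[-0.4832]  P^-=[0.2347]  H_jac=[-0.9663]  S=[0.4791]  K=[-0.4733]  nu=[-1.7234]  x^+=[0.3326]  P^+=[0.1273]
step 3: x^-=[0.3326]  P^-=[0.3473]  H_jac=[0.6651]  S=[0.4137]  K=[0.5585]  nu=[-0.5406]  x^+=[0.0306]  P^+=[0.2183]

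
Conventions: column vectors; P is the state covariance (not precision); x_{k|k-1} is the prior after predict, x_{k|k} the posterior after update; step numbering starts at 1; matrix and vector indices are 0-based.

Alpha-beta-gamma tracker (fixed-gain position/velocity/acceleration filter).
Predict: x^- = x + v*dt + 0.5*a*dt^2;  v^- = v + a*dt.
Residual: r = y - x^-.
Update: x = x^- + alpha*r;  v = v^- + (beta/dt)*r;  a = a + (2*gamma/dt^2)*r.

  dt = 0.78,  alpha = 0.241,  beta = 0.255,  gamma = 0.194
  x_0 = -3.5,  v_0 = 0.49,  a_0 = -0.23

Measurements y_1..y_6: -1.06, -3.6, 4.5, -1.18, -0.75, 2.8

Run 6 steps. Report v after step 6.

v_post = -1.2475

step 1: x_pred=-3.1878  r=2.1278  x^+=-2.6750  v^+=1.0062  a^+=1.1270
step 2: x_pred=-1.5473  r=-2.0527  x^+=-2.0420  v^+=1.2142  a^+=-0.1821
step 3: x_pred=-1.1504  r=5.6504  x^+=0.2114  v^+=2.9193  a^+=3.4213
step 4: x_pred=3.5292  r=-4.7092  x^+=2.3943  v^+=4.0484  a^+=0.4181
step 5: x_pred=5.6793  r=-6.4293  x^+=4.1298  v^+=2.2726  a^+=-3.6821
step 6: x_pred=4.7824  r=-1.9824  x^+=4.3046  v^+=-1.2475  a^+=-4.9463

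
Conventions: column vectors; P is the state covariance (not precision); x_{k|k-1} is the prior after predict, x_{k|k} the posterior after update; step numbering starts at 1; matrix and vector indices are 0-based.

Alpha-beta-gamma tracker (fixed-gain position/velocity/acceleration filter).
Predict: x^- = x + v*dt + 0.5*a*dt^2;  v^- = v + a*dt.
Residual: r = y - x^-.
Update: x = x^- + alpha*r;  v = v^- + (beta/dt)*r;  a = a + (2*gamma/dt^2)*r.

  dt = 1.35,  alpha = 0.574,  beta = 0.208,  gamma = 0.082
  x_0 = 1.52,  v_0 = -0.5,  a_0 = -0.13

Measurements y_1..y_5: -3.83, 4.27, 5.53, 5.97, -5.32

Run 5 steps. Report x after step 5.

x_post = 0.4859

step 1: x_pred=0.7265  r=-4.5565  x^+=-1.8889  v^+=-1.3775  a^+=-0.5400
step 2: x_pred=-4.2407  r=8.5107  x^+=0.6444  v^+=-0.7953  a^+=0.2258
step 3: x_pred=-0.2234  r=5.7534  x^+=3.0790  v^+=0.3960  a^+=0.7436
step 4: x_pred=4.2912  r=1.6788  x^+=5.2548  v^+=1.6585  a^+=0.8946
step 5: x_pred=8.3090  r=-13.6290  x^+=0.4859  v^+=0.7663  a^+=-0.3318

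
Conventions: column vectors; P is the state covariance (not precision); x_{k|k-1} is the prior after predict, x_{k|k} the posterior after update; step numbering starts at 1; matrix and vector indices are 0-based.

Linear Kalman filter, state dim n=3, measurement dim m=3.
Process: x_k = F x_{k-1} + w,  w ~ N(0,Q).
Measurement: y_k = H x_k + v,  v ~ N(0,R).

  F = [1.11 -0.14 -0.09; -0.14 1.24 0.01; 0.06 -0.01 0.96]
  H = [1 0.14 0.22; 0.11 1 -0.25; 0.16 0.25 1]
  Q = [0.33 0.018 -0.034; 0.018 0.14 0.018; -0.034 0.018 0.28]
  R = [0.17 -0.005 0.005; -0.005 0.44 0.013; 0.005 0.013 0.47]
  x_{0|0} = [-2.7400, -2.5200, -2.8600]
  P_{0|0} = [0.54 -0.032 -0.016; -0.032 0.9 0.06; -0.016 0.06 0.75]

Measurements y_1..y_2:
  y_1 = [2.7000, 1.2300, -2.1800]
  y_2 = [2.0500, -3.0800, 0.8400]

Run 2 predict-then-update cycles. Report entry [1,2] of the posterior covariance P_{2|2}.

P_post[1,2] = 0.0240

step 1: x^-=[-2.4312, -2.7698, -2.8848]  P^-=[1.0337 -0.2747 -0.0859; -0.2747 1.5471 0.0806; -0.0859 0.0806 0.9703]  S=[1.1712 0.0274 0.2900; 0.0274 1.9643 0.1935; 0.2900 0.1935 1.5543]  K=[0.8716 -0.0687 -0.1471; -0.1010 0.7438 0.1987; -0.0400 -0.1512 0.6547]  nu=[6.1536, 3.5460, 1.7862]  x^+=[2.4262, -0.3987, -2.4977]  P^+=[0.1747 -0.0745 -0.0750; -0.0745 0.3456 0.0281; -0.0750 0.0281 0.3105]
step 2: x^-=[2.9737, -0.8591, -2.2483]  P^-=[0.5934 -0.1783 -0.1305; -0.1783 0.7016 0.0530; -0.1305 0.0530 0.5577]  S=[0.7000 -0.0140 0.0738; -0.0140 1.1251 0.0666; 0.0738 0.0666 1.0573]  K=[0.7833 -0.0542 -0.1271; -0.1029 0.5837 0.1595; -0.0591 -0.1218 0.5321]  nu=[-0.3088, -3.1101, 2.8272]  x^+=[2.5411, -2.1915, -0.3469]  P^+=[0.1561 -0.0630 -0.0657; -0.0630 0.2723 0.0240; -0.0657 0.0240 0.2527]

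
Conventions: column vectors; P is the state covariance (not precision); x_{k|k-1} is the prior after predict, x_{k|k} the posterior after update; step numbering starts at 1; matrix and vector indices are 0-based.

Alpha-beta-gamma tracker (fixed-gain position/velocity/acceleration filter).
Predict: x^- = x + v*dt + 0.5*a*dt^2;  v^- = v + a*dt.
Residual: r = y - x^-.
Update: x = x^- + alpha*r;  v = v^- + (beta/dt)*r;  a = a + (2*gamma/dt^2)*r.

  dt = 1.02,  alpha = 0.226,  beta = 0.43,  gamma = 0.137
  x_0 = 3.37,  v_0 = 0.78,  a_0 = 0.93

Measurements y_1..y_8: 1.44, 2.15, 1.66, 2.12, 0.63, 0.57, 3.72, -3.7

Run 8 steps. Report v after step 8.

v_post = 1.9852

step 1: x_pred=4.6494  r=-3.2094  x^+=3.9241  v^+=0.3756  a^+=0.0848
step 2: x_pred=4.3513  r=-2.2013  x^+=3.8538  v^+=-0.4659  a^+=-0.4950
step 3: x_pred=3.1211  r=-1.4611  x^+=2.7909  v^+=-1.5867  a^+=-0.8798
step 4: x_pred=0.7148  r=1.4052  x^+=1.0324  v^+=-1.8917  a^+=-0.5097
step 5: x_pred=-1.1623  r=1.7923  x^+=-0.7572  v^+=-1.6560  a^+=-0.0377
step 6: x_pred=-2.4659  r=3.0359  x^+=-1.7798  v^+=-0.4146  a^+=0.7619
step 7: x_pred=-1.8063  r=5.5263  x^+=-0.5574  v^+=2.6923  a^+=2.2173
step 8: x_pred=3.3422  r=-7.0422  x^+=1.7507  v^+=1.9852  a^+=0.3627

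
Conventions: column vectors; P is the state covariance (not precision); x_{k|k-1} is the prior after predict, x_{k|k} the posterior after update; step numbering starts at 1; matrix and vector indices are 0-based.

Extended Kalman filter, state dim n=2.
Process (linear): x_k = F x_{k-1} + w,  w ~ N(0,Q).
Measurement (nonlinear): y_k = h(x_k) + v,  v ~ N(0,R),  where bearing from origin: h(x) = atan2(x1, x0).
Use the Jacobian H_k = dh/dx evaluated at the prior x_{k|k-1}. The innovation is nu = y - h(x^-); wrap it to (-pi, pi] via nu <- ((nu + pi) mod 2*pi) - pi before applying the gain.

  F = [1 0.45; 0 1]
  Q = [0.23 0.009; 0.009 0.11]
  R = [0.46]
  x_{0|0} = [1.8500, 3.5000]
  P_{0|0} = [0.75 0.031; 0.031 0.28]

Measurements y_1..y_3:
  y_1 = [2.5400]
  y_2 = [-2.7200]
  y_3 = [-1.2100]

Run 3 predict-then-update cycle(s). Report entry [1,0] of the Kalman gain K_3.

K[1,0] = 0.0526

step 1: x^-=[3.4250, 3.5000]  P^-=[1.0646 0.1660; 0.1660 0.3900]  H_jac=[-0.1460 0.1428]  S=[0.4837]  K=[-0.2722; 0.0651]  nu=[1.7438]  x^+=[2.9503, 3.6135]  P^+=[1.0288 0.1746; 0.1746 0.3880]
step 2: x^-=[4.5764, 3.6135]  P^-=[1.4944 0.3581; 0.3581 0.4980]  H_jac=[-0.1063 0.1346]  S=[0.4757]  K=[-0.2326; 0.0609]  nu=[2.8948]  x^+=[3.9032, 3.7897]  P^+=[1.4687 0.3649; 0.3649 0.4962]
step 3: x^-=[5.6085, 3.7897]  P^-=[2.1276 0.5972; 0.5972 0.6062]  H_jac=[-0.0827 0.1224]  S=[0.4715]  K=[-0.2182; 0.0526]  nu=[-1.8042]  x^+=[6.0022, 3.6948]  P^+=[2.1051 0.6026; 0.6026 0.6049]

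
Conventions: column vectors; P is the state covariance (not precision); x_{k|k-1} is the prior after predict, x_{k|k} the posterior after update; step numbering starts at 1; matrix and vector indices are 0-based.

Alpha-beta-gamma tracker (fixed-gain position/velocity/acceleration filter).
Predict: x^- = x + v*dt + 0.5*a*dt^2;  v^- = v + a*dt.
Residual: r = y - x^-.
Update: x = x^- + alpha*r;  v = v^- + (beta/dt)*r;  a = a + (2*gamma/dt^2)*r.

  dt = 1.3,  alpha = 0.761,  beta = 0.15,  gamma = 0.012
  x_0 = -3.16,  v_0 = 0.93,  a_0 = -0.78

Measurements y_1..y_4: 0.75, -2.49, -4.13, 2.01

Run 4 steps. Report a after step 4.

a_post = -0.6377

step 1: x_pred=-2.6101  r=3.3601  x^+=-0.0531  v^+=0.3037  a^+=-0.7323
step 2: x_pred=-0.2770  r=-2.2130  x^+=-1.9611  v^+=-0.9036  a^+=-0.7637
step 3: x_pred=-3.7811  r=-0.3489  x^+=-4.0466  v^+=-1.9367  a^+=-0.7687
step 4: x_pred=-7.2138  r=9.2238  x^+=-0.1945  v^+=-1.8717  a^+=-0.6377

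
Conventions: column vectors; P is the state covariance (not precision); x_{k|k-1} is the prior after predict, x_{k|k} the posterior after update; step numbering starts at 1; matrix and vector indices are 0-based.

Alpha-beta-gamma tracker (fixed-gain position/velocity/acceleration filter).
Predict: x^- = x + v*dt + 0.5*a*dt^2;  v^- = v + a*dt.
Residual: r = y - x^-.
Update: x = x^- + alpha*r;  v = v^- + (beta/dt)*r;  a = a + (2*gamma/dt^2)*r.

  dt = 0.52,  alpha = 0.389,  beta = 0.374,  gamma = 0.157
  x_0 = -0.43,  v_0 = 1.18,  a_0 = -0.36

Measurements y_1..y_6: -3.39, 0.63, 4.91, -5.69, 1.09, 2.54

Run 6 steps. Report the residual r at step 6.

step 1: x_pred=0.1349  r=-3.5249  x^+=-1.2363  v^+=-1.5424  a^+=-4.4533
step 2: x_pred=-2.6404  r=3.2704  x^+=-1.3682  v^+=-1.5060  a^+=-0.6555
step 3: x_pred=-2.2400  r=7.1500  x^+=0.5414  v^+=3.2956  a^+=7.6473
step 4: x_pred=3.2890  r=-8.9790  x^+=-0.2038  v^+=0.8142  a^+=-2.7795
step 5: x_pred=-0.1562  r=1.2462  x^+=0.3286  v^+=0.2652  a^+=-1.3324
step 6: x_pred=0.2863  r=2.2537  x^+=1.1630  v^+=1.1933  a^+=1.2847

resid = 2.2537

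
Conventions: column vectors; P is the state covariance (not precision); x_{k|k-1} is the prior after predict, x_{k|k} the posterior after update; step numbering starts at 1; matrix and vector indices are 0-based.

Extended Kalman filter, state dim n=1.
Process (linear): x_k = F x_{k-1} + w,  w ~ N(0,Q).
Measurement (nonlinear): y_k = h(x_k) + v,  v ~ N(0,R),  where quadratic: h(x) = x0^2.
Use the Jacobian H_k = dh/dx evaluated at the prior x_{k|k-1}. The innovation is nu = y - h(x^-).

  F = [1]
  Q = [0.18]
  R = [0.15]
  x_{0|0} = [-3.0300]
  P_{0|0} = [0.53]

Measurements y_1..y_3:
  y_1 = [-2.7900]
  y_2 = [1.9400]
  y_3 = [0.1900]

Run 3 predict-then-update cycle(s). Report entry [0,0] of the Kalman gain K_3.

K[0,0] = -0.3299

step 1: x^-=[-3.0300]  P^-=[0.7100]  H_jac=[-6.0600]  S=[26.2238]  K=[-0.1641]  nu=[-11.9709]  x^+=[-1.0659]  P^+=[0.0041]
step 2: x^-=[-1.0659]  P^-=[0.1841]  H_jac=[-2.1318]  S=[0.9865]  K=[-0.3978]  nu=[0.8039]  x^+=[-1.3856]  P^+=[0.0280]
step 3: x^-=[-1.3856]  P^-=[0.2080]  H_jac=[-2.7713]  S=[1.7473]  K=[-0.3299]  nu=[-1.7300]  x^+=[-0.8150]  P^+=[0.0179]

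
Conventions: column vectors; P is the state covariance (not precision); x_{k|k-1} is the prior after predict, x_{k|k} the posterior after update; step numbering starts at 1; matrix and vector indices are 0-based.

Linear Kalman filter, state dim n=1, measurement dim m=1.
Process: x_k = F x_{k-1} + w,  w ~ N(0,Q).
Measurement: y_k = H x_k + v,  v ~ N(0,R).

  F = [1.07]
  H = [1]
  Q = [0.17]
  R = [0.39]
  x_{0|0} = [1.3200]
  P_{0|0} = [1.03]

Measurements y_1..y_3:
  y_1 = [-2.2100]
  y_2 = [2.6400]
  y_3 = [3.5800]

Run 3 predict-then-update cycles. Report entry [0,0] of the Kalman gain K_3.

step 1: x^-=[1.4124]  P^-=[1.3492]  S=[1.7392]  K=[0.7758]  nu=[-3.6224]  x^+=[-1.3977]  P^+=[0.3025]
step 2: x^-=[-1.4956]  P^-=[0.5164]  S=[0.9064]  K=[0.5697]  nu=[4.1356]  x^+=[0.8605]  P^+=[0.2222]
step 3: x^-=[0.9208]  P^-=[0.4244]  S=[0.8144]  K=[0.5211]  nu=[2.6592]  x^+=[2.3065]  P^+=[0.2032]

K[0,0] = 0.5211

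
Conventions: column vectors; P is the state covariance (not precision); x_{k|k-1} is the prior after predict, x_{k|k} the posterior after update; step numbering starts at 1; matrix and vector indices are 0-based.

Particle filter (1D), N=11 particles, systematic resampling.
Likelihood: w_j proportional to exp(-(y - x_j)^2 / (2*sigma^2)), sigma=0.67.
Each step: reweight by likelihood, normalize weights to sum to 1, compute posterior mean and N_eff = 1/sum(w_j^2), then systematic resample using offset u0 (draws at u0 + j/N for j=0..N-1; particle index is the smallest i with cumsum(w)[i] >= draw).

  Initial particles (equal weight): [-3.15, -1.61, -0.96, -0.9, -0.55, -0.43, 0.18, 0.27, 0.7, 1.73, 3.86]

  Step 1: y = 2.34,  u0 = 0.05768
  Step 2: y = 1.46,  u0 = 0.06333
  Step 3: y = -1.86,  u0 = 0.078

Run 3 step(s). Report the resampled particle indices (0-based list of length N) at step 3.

resampled_idx = [0, 1, 2, 3, 4, 5, 6, 7, 8, 9, 10]

step 1: w=[0.0000, 0.0000, 0.0000, 0.0000, 0.0001, 0.0002, 0.0069, 0.0106, 0.0624, 0.8246, 0.0952]  mean=1.8415  Neff=1.4429  idx=[8, 9, 9, 9, 9, 9, 9, 9, 9, 9, 10]
step 2: w=[0.0595, 0.1045, 0.1045, 0.1045, 0.1045, 0.1045, 0.1045, 0.1045, 0.1045, 0.1045, 0.0002]  mean=1.6691  Neff=9.8252  idx=[1, 1, 2, 3, 4, 5, 6, 7, 7, 8, 9]
step 3: w=[0.0909, 0.0909, 0.0909, 0.0909, 0.0909, 0.0909, 0.0909, 0.0909, 0.0909, 0.0909, 0.0909]  mean=1.7300  Neff=11.0000  idx=[0, 1, 2, 3, 4, 5, 6, 7, 8, 9, 10]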